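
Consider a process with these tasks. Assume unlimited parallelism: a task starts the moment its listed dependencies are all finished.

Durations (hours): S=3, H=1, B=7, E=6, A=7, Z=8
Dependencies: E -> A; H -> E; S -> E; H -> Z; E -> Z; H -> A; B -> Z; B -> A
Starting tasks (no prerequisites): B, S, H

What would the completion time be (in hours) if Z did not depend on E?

16

Before: longest chain S→E→Z = 3+6+8 = 17, finish 17.
Without E→Z, Z's earliest start moves from 9 to 7.
After: S→E→A = 3+6+7 = 16 → 16 hours.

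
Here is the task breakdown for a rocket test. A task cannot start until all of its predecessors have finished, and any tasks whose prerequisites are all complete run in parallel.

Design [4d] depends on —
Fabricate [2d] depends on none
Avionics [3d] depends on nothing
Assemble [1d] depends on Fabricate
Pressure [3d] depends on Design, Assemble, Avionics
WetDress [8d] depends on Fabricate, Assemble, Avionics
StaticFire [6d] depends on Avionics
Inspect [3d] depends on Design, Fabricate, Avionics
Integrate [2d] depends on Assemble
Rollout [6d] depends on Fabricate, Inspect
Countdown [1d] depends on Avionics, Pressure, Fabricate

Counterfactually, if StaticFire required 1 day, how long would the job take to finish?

Baseline: Design→Inspect→Rollout = 4+3+6 = 13 → 13 days.
StaticFire is off the critical path — its longest chain is 9 days, giving 4 of slack.
No other chain overtakes it, so the finish is 13 days.

13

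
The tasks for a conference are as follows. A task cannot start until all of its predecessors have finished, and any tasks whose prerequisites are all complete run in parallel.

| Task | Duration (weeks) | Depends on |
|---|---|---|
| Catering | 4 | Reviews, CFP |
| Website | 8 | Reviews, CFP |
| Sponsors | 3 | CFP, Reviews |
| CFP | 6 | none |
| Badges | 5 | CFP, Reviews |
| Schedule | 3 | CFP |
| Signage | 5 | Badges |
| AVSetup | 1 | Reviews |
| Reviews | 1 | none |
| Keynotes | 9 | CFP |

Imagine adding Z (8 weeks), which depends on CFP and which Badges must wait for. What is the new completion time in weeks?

Originally the schedule takes 16 weeks.
With Z inserted, Badges now waits for max(CFP, Reviews, Z).
New critical path: CFP→Z→Badges→Signage = 6+8+5+5 = 24 ⇒ 24 weeks.

24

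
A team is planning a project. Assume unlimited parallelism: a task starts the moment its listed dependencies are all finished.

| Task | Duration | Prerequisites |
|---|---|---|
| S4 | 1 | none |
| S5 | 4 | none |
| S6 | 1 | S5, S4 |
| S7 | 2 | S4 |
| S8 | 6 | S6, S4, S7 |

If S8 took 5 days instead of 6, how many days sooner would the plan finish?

1

Actual critical path: S5→S6→S8 = 4+1+6 = 11 ⇒ 11 days.
S8 is on the critical path; changing it to 5 makes that path 10 days.
That remains the longest chain; total 10 days.
Change in finish: 10 − 11 = -1 days.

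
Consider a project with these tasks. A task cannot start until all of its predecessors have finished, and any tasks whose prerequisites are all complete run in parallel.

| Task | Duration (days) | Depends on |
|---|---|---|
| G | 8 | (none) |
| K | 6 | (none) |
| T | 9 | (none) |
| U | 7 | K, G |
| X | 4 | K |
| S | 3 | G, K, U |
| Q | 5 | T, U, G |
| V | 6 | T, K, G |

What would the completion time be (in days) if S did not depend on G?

Before: longest chain G→U→Q = 8+7+5 = 20, finish 20.
Dropping G→S doesn't change S's earliest start (15); another predecessor still binds.
After: G→U→Q = 8+7+5 = 20 → 20 days.

20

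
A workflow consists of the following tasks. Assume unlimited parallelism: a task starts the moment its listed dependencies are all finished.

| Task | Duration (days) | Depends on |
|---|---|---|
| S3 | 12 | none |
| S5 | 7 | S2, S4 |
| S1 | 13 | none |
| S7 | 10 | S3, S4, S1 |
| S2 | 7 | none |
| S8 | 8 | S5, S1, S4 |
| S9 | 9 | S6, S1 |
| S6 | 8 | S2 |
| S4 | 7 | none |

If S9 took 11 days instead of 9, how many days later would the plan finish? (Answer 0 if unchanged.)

2

Actual critical path: S2→S6→S9 = 7+8+9 = 24 ⇒ 24 days.
S9 lies on that path, so at 11 days the path becomes 26 days.
That remains the longest chain; total 26 days.
Change in finish: 26 − 24 = +2 days.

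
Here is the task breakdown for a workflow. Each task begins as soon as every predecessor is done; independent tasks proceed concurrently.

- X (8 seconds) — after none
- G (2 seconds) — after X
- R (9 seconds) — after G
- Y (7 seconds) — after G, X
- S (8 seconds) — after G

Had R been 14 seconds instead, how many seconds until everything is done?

As given, the longest chain is X→G→R = 8+2+9 = 19, so the finish is 19 seconds.
R is on the critical path; changing it to 14 makes that path 24 seconds.
That remains the longest chain; total 24 seconds.

24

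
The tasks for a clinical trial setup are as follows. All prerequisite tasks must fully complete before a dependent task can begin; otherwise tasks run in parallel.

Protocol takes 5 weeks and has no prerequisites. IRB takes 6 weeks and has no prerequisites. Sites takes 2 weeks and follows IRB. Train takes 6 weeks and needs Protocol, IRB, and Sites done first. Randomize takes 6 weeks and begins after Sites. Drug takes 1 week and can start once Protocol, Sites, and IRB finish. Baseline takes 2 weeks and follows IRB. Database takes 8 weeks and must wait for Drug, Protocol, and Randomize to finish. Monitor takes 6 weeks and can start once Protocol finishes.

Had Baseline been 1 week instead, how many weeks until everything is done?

The binding path is IRB→Sites→Randomize→Database = 6+2+6+8 = 22; finish at 22 weeks.
The longest path through Baseline is only 8 weeks, so Baseline has float 14.
No other chain overtakes it, so the finish is 22 weeks.

22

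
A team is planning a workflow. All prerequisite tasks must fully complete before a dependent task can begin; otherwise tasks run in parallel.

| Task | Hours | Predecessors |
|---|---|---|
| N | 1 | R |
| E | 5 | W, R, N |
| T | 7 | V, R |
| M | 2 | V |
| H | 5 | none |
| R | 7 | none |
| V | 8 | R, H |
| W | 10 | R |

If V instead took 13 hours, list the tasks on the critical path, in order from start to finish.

R, V, T

Baseline: R→V→T = 7+8+7 = 22 → 22 hours.
V lies on that path, so at 13 hours the path becomes 27 hours.
No other chain overtakes it, so the finish is 27 hours.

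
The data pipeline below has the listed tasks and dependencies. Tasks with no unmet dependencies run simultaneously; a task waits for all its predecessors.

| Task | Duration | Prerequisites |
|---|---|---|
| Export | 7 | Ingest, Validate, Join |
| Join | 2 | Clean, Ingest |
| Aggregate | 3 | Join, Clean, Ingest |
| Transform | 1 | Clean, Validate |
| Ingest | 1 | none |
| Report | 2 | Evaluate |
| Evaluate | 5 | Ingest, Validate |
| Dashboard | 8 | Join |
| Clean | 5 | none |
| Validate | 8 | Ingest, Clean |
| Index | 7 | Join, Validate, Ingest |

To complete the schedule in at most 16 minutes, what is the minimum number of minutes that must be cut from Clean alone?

4

Current finish: 20 minutes; target: 16.
Clean is on every critical path, so each minute cut from Clean cuts the finish by one (this holds down to a finish of 16).
Need 20 − 16 = 4 minutes off Clean → Clean becomes 1 minute, finish becomes 16.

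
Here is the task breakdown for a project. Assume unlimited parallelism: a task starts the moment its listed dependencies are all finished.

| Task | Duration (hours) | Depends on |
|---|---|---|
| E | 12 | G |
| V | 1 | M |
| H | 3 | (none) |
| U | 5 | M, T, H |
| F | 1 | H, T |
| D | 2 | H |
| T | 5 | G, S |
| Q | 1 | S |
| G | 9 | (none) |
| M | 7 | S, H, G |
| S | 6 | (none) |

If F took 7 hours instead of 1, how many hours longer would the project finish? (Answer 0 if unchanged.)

0

The binding path is G→E = 9+12 = 21; finish at 21 hours.
F has 6 hours of float (longest path through it is 15).
No other chain overtakes it, so the finish is 21 hours.
Change in finish: 21 − 21 = +0 hours.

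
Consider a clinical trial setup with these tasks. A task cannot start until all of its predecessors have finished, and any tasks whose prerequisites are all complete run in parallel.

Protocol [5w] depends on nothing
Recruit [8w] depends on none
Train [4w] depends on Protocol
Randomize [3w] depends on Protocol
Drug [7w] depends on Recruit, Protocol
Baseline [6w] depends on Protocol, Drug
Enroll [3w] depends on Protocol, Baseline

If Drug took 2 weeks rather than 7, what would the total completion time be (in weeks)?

19

Baseline: Recruit→Drug→Baseline→Enroll = 8+7+6+3 = 24 → 24 weeks.
Drug is on the critical path; changing it to 2 makes that path 19 weeks.
That remains the longest chain; total 19 weeks.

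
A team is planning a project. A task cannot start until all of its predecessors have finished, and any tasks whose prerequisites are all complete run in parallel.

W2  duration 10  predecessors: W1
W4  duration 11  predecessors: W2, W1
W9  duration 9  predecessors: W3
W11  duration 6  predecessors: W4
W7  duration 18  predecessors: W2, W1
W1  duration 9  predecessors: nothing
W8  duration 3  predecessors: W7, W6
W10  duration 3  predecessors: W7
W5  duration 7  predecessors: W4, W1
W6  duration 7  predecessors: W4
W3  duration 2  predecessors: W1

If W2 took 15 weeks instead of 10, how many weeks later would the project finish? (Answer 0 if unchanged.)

As given, the longest chain is W1→W2→W4→W6→W8 = 9+10+11+7+3 = 40, so the finish is 40 weeks.
W2 is on the critical path; changing it to 15 makes that path 45 weeks.
The critical path is still W1→W2→W4→W6→W8; finish is now 45 weeks.
Change in finish: 45 − 40 = +5 weeks.

5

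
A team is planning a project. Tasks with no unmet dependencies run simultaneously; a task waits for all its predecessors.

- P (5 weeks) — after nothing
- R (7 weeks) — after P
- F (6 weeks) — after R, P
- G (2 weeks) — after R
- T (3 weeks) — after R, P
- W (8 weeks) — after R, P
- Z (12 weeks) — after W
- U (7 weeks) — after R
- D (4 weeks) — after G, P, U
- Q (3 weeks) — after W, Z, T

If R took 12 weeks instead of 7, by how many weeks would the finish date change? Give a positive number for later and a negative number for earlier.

5

Baseline: P→R→W→Z→Q = 5+7+8+12+3 = 35 → 35 weeks.
R is on the critical path; changing it to 12 makes that path 40 weeks.
That remains the longest chain; total 40 weeks.
Change in finish: 40 − 35 = +5 weeks.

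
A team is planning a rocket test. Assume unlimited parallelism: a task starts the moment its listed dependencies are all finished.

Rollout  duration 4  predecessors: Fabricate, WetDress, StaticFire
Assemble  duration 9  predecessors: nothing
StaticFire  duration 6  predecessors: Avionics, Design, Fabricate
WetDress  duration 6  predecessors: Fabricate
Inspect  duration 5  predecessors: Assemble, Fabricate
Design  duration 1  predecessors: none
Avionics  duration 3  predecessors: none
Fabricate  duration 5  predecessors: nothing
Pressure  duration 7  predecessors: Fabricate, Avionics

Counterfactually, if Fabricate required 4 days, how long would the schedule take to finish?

Critical path before the change: Fabricate→WetDress→Rollout = 5+6+4 = 15 giving 15 days.
Fabricate lies on that path, so at 4 days the path becomes 14 days.
The critical path is still Fabricate→WetDress→Rollout; finish is now 14 days.

14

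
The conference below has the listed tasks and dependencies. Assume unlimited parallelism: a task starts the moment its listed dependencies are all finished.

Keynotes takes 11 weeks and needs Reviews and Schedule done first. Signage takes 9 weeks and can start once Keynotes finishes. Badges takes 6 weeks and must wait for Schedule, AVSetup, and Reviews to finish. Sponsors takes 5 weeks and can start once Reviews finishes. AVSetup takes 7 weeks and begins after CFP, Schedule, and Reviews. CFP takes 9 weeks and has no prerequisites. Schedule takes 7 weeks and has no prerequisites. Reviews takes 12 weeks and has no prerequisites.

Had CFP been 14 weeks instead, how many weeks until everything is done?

32

Critical path before the change: Reviews→Keynotes→Signage = 12+11+9 = 32 giving 32 weeks.
CFP has 10 weeks of float (longest path through it is 22).
That remains the longest chain; total 32 weeks.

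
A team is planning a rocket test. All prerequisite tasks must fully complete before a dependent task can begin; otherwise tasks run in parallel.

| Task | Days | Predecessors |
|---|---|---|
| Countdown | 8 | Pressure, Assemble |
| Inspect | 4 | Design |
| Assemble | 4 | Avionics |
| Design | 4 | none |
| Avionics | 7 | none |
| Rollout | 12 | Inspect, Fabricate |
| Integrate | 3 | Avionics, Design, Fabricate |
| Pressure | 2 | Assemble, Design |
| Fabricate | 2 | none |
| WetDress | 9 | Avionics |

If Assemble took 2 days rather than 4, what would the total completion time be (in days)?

The binding path is Avionics→Assemble→Pressure→Countdown = 7+4+2+8 = 21; finish at 21 days.
Assemble is on the critical path; changing it to 2 makes that path 19 days.
New critical path: Design→Inspect→Rollout = 4+4+12 = 20 ⇒ 20 days.

20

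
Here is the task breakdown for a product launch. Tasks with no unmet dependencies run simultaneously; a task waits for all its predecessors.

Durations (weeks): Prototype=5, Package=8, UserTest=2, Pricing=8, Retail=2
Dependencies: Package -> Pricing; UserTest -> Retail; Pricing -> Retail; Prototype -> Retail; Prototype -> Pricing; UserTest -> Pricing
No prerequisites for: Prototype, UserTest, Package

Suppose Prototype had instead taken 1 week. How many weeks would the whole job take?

18

Actual critical path: Package→Pricing→Retail = 8+8+2 = 18 ⇒ 18 weeks.
Prototype has 3 weeks of float (longest path through it is 15).
No other chain overtakes it, so the finish is 18 weeks.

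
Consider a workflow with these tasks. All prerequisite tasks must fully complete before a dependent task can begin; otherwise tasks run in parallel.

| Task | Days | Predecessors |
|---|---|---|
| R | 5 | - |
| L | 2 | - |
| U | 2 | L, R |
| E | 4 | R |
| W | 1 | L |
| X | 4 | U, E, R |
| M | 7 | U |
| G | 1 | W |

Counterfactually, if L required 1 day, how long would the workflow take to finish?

14

Baseline: R→U→M = 5+2+7 = 14 → 14 days.
L has 3 days of float (longest path through it is 11).
The critical path is still R→U→M; finish is now 14 days.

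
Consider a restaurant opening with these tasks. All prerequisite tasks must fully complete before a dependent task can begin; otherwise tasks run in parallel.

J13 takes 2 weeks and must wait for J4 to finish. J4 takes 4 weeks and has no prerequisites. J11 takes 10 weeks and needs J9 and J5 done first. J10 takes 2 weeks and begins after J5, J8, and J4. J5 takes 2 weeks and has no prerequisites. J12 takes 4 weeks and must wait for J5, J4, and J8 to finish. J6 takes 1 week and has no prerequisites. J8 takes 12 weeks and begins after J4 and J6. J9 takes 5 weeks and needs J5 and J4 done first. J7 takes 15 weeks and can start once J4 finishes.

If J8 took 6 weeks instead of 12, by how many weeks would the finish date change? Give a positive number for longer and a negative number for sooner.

Actual critical path: J4→J8→J12 = 4+12+4 = 20 ⇒ 20 weeks.
J8 lies on that path, so at 6 weeks the path becomes 14 weeks.
New critical path: J4→J7 = 4+15 = 19 ⇒ 19 weeks.
Change in finish: 19 − 20 = -1 weeks.

-1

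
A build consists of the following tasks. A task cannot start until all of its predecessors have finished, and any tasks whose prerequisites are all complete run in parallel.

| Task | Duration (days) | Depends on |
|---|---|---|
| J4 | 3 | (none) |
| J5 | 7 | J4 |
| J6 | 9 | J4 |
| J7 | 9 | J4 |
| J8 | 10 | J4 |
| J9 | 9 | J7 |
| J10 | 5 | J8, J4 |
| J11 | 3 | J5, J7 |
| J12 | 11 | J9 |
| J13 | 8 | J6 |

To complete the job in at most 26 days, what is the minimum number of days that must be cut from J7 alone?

6

Current finish: 32 days; target: 26.
J7 is on every critical path, so each day cut from J7 cuts the finish by one (this holds down to a finish of 24).
Need 32 − 26 = 6 days off J7 → J7 becomes 3 days, finish becomes 26.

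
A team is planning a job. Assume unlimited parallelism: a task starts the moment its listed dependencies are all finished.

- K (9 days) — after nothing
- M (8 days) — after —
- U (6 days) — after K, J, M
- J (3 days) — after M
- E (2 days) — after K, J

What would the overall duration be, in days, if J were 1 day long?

The binding path is M→J→U = 8+3+6 = 17; finish at 17 days.
Since J is critical, the -2 change carries straight to that chain (now 15 days).
Now K→U = 9+6 = 15 is longest, so the finish becomes 15 days.

15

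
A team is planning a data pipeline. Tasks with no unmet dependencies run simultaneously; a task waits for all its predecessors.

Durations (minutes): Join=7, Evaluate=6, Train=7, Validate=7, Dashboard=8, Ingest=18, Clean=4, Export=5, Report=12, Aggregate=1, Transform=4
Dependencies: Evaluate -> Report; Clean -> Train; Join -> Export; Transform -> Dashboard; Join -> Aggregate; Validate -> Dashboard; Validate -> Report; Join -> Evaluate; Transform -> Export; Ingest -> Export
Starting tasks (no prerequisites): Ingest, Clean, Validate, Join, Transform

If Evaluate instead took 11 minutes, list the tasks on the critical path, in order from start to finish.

Critical path before the change: Join→Evaluate→Report = 7+6+12 = 25 giving 25 minutes.
Since Evaluate is critical, the +5 change carries straight to that chain (now 30 minutes).
That remains the longest chain; total 30 minutes.

Join, Evaluate, Report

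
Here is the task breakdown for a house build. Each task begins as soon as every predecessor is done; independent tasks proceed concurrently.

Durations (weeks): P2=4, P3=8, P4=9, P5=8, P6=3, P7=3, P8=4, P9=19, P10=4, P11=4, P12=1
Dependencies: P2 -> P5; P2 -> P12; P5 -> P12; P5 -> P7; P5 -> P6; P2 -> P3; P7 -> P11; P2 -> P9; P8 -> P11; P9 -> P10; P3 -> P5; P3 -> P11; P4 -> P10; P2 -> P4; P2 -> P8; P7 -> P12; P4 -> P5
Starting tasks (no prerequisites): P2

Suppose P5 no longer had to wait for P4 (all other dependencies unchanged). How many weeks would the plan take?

With the dependency in place, P2→P4→P5→P7→P11 = 4+9+8+3+4 = 28 sets the finish at 28 weeks.
Without P4→P5, P5's earliest start moves from 13 to 12.
New critical path: P2→P3→P5→P7→P11 = 4+8+8+3+4 = 27 ⇒ 27 weeks.

27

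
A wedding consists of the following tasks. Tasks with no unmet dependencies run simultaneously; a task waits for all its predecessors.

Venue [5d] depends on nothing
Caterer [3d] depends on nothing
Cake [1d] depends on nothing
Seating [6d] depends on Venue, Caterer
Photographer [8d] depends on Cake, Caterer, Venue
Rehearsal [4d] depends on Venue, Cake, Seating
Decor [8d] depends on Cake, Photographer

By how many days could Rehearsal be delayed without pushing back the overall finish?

The longest chain is Venue→Photographer→Decor = 5+8+8 = 21; overall finish 21 days.
Rehearsal finishes as early as 15 and must finish by 21.
Slack of Rehearsal = 17 − 11 = 6 days.

6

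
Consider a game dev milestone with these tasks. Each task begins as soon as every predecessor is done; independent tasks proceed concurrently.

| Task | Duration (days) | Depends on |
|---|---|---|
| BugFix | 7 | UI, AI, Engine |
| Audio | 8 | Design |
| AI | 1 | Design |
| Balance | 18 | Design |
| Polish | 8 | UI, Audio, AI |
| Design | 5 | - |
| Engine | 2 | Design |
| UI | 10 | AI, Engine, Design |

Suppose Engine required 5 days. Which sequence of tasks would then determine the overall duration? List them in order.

Design, Engine, UI, Polish

Critical path before the change: Design→Engine→UI→Polish = 5+2+10+8 = 25 giving 25 days.
Since Engine is critical, the +3 change carries straight to that chain (now 28 days).
That remains the longest chain; total 28 days.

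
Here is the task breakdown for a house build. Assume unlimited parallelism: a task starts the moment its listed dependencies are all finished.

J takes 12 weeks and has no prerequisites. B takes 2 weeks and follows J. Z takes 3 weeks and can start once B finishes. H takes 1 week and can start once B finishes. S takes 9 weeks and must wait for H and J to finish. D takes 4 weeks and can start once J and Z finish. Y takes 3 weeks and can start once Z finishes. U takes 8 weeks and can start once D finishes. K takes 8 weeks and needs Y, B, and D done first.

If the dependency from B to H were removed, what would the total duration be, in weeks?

Before: longest chain J→B→Z→D→U = 12+2+3+4+8 = 29, finish 29.
Without B→H, H's earliest start moves from 14 to 0.
The longest chain is now J→B→Z→D→U = 12+2+3+4+8 = 29, so the job takes 29 weeks.

29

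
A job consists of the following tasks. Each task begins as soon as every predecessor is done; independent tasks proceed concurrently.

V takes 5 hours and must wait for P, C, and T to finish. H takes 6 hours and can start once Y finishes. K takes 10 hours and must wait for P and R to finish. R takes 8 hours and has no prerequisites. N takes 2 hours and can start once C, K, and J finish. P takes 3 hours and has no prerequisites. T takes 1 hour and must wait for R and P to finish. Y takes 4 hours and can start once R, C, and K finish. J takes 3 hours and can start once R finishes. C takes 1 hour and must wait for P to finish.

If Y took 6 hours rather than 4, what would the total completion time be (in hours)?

30

Baseline: R→K→Y→H = 8+10+4+6 = 28 → 28 hours.
Y lies on that path, so at 6 hours the path becomes 30 hours.
No other chain overtakes it, so the finish is 30 hours.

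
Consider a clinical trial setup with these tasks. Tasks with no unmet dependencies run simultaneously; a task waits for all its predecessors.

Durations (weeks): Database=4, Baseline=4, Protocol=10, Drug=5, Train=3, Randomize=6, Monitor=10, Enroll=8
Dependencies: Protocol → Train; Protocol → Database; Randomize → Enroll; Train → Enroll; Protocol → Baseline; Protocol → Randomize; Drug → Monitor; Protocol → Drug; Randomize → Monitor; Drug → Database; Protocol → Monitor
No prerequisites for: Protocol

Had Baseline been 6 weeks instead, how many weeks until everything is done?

26

As given, the longest chain is Protocol→Randomize→Monitor = 10+6+10 = 26, so the finish is 26 weeks.
Baseline is off the critical path — its longest chain is 14 weeks, giving 12 of slack.
The critical path is still Protocol→Randomize→Monitor; finish is now 26 weeks.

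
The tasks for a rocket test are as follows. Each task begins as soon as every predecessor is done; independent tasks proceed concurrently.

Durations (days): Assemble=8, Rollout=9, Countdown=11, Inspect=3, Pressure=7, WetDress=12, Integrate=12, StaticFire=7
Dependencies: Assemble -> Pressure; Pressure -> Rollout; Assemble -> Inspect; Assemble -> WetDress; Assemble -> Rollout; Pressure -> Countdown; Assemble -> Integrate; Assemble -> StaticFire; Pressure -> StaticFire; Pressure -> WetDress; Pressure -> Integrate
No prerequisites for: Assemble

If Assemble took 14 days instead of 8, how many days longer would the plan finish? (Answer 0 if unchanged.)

Actual critical path: Assemble→Pressure→WetDress = 8+7+12 = 27 ⇒ 27 days.
Since Assemble is critical, the +6 change carries straight to that chain (now 33 days).
That remains the longest chain; total 33 days.
Change in finish: 33 − 27 = +6 days.

6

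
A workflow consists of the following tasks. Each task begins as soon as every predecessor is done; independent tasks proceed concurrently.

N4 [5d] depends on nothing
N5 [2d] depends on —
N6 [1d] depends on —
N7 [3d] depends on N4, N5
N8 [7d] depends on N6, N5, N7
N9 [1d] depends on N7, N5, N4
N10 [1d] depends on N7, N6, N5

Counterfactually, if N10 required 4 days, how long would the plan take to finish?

15

As given, the longest chain is N4→N7→N8 = 5+3+7 = 15, so the finish is 15 days.
N10 is off the critical path — its longest chain is 9 days, giving 6 of slack.
That remains the longest chain; total 15 days.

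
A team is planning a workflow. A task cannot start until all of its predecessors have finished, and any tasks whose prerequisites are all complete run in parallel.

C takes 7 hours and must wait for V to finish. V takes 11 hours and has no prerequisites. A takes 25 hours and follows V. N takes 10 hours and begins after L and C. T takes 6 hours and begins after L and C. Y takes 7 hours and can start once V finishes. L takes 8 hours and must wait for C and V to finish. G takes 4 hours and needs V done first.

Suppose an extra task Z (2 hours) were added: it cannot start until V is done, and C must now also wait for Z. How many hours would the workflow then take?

Originally the workflow takes 36 hours.
With Z inserted, C now waits for max(V, Z).
New critical path: V→Z→C→L→N = 11+2+7+8+10 = 38 ⇒ 38 hours.

38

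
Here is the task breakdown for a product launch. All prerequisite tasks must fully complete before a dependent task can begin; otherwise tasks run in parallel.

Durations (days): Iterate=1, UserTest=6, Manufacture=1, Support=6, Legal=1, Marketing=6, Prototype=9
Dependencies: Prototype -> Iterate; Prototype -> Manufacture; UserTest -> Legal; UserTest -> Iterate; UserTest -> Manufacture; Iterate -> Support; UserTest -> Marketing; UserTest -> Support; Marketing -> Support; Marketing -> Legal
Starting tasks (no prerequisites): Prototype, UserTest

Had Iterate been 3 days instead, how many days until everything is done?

As given, the longest chain is UserTest→Marketing→Support = 6+6+6 = 18, so the finish is 18 days.
The longest path through Iterate is only 16 days, so Iterate has float 2.
Now Prototype→Iterate→Support = 9+3+6 = 18 is longest, so the finish becomes 18 days.

18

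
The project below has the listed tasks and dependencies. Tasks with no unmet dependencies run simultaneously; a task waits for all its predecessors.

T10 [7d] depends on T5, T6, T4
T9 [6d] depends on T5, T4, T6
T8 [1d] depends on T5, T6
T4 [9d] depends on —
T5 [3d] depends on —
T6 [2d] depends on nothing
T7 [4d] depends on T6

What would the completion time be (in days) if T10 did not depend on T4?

Before: longest chain T4→T10 = 9+7 = 16, finish 16.
Without T4→T10, T10's earliest start moves from 9 to 3.
The longest chain is now T4→T9 = 9+6 = 15, so the project takes 15 days.

15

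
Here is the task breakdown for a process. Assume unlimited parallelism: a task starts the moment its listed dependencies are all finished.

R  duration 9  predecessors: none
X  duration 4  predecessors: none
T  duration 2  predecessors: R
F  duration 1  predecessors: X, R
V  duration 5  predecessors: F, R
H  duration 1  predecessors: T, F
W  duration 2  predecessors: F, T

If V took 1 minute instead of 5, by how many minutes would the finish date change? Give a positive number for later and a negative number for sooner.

Critical path before the change: R→F→V = 9+1+5 = 15 giving 15 minutes.
V lies on that path, so at 1 minute the path becomes 11 minutes.
Now R→T→W = 9+2+2 = 13 is longest, so the finish becomes 13 minutes.
Change in finish: 13 − 15 = -2 minutes.

-2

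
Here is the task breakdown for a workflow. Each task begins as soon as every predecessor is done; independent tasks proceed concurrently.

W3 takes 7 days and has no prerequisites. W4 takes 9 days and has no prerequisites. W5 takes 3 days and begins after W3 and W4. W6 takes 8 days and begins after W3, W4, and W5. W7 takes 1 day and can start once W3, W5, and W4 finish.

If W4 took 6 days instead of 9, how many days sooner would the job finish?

Baseline: W4→W5→W6 = 9+3+8 = 20 → 20 days.
Since W4 is critical, the -3 change carries straight to that chain (now 17 days).
Now W3→W5→W6 = 7+3+8 = 18 is longest, so the finish becomes 18 days.
Change in finish: 18 − 20 = -2 days.

2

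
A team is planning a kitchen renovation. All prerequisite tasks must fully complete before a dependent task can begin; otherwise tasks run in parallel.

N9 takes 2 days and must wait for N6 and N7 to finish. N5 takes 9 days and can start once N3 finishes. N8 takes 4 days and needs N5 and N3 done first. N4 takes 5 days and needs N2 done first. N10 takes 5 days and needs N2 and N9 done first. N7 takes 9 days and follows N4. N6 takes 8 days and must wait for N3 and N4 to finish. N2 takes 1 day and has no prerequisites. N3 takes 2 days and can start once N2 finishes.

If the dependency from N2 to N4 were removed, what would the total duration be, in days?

Before: longest chain N2→N4→N7→N9→N10 = 1+5+9+2+5 = 22, finish 22.
Without N2→N4, N4's earliest start moves from 1 to 0.
New critical path: N4→N7→N9→N10 = 5+9+2+5 = 21 ⇒ 21 days.

21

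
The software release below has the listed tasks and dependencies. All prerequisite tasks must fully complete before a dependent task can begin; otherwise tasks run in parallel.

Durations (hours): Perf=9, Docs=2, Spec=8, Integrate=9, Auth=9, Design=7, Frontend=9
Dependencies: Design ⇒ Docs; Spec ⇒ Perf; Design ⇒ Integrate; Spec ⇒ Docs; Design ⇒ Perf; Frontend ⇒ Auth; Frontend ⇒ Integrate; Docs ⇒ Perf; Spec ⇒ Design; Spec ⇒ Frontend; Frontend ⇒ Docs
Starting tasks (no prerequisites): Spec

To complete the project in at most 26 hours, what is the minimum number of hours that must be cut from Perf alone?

Current finish: 28 hours; target: 26.
Perf is on every critical path, so each hour cut from Perf cuts the finish by one (this holds down to a finish of 26).
Need 28 − 26 = 2 hours off Perf → Perf becomes 7 hours, finish becomes 26.

2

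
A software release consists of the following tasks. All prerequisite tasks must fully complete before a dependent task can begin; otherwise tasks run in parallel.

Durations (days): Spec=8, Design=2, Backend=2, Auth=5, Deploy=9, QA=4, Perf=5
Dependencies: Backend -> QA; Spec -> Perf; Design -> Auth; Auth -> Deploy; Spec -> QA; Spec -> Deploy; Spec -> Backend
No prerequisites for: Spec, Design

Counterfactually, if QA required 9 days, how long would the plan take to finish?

Baseline: Spec→Deploy = 8+9 = 17 → 17 days.
QA is off the critical path — its longest chain is 14 days, giving 3 of slack.
New critical path: Spec→Backend→QA = 8+2+9 = 19 ⇒ 19 days.

19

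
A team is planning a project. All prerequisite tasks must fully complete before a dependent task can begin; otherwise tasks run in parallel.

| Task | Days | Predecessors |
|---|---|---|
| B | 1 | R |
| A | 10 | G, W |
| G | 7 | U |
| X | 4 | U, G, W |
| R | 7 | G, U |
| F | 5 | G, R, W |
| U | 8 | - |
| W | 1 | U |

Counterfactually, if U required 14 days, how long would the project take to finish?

33

The binding path is U→G→R→F = 8+7+7+5 = 27; finish at 27 days.
Since U is critical, the +6 change carries straight to that chain (now 33 days).
The critical path is still U→G→R→F; finish is now 33 days.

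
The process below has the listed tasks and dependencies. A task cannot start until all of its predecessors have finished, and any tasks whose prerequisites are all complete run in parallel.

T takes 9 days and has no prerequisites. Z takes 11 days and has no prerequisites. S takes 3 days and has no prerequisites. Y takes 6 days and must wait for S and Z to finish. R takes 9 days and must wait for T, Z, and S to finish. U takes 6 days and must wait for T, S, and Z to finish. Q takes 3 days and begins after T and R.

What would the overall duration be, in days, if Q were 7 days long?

Critical path before the change: Z→R→Q = 11+9+3 = 23 giving 23 days.
Q is on the critical path; changing it to 7 makes that path 27 days.
No other chain overtakes it, so the finish is 27 days.

27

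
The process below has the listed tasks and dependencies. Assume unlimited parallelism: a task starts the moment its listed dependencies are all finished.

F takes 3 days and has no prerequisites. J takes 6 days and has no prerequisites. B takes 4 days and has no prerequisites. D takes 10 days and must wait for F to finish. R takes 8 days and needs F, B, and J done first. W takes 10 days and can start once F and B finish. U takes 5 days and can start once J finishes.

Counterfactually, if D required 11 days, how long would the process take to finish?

As given, the longest chain is J→R = 6+8 = 14, so the finish is 14 days.
D has 1 day of float (longest path through it is 13).
The binding chain switches to F→D = 3+11 = 14; finish 14 days.

14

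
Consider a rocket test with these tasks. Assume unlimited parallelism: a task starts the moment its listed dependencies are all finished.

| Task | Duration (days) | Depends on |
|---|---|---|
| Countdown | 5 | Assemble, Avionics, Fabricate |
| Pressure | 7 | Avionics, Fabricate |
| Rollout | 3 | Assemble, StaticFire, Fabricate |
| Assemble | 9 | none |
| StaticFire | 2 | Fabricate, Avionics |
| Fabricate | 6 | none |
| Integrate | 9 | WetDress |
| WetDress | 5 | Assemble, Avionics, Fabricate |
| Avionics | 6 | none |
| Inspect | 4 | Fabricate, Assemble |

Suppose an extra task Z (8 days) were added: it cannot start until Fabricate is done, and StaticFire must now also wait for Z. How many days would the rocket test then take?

23

Originally the rocket test takes 23 days.
With Z inserted, StaticFire now waits for max(Fabricate, Avionics, Z).
New critical path: Assemble→WetDress→Integrate = 9+5+9 = 23 ⇒ 23 days.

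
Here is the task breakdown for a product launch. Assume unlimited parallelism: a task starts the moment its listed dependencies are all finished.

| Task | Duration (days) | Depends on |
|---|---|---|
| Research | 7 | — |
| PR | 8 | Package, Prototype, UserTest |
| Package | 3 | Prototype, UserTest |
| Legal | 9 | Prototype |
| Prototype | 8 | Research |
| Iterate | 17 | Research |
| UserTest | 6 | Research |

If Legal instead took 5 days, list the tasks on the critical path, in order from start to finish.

As given, the longest chain is Research→Prototype→Package→PR = 7+8+3+8 = 26, so the finish is 26 days.
Legal has 2 days of float (longest path through it is 24).
That remains the longest chain; total 26 days.

Research, Prototype, Package, PR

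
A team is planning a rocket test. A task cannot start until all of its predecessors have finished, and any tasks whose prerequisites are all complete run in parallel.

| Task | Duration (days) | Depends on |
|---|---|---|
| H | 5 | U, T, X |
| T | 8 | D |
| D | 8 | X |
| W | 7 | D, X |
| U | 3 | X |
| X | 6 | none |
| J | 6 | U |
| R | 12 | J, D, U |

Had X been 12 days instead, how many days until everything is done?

The binding path is X→U→J→R = 6+3+6+12 = 27; finish at 27 days.
X is on the critical path; changing it to 12 makes that path 33 days.
The critical path is still X→U→J→R; finish is now 33 days.

33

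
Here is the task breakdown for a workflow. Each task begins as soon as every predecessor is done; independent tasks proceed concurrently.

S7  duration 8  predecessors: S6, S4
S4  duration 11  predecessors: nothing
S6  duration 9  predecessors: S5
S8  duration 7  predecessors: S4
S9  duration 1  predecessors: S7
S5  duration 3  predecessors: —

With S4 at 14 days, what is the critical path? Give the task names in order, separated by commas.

The binding path is S5→S6→S7→S9 = 3+9+8+1 = 21; finish at 21 days.
S4 has 1 day of float (longest path through it is 20).
New critical path: S4→S7→S9 = 14+8+1 = 23 ⇒ 23 days.

S4, S7, S9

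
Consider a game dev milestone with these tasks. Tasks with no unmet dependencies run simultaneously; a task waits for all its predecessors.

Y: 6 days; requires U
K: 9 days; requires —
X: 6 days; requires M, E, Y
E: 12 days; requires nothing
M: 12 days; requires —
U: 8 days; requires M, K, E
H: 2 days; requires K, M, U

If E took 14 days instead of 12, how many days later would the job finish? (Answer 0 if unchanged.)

2

The binding path is E→U→Y→X = 12+8+6+6 = 32; finish at 32 days.
Since E is critical, the +2 change carries straight to that chain (now 34 days).
The critical path is still E→U→Y→X; finish is now 34 days.
Change in finish: 34 − 32 = +2 days.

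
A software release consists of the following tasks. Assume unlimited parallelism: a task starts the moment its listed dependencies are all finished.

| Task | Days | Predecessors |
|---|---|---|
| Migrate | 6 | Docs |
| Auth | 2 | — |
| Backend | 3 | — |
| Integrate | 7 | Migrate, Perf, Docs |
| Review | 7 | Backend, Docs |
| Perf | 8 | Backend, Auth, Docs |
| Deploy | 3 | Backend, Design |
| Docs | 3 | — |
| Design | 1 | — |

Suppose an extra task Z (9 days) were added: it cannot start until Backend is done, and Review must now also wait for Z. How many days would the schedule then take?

Originally the schedule takes 18 days.
With Z inserted, Review now waits for max(Backend, Docs, Z).
New critical path: Backend→Z→Review = 3+9+7 = 19 ⇒ 19 days.

19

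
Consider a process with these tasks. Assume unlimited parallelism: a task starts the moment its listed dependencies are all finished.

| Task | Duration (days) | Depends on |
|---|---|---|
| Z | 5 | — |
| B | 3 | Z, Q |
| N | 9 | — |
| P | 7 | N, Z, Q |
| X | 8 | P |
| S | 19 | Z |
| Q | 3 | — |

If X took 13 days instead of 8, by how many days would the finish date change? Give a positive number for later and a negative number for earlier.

The binding path is N→P→X = 9+7+8 = 24; finish at 24 days.
X is on the critical path; changing it to 13 makes that path 29 days.
That remains the longest chain; total 29 days.
Change in finish: 29 − 24 = +5 days.

5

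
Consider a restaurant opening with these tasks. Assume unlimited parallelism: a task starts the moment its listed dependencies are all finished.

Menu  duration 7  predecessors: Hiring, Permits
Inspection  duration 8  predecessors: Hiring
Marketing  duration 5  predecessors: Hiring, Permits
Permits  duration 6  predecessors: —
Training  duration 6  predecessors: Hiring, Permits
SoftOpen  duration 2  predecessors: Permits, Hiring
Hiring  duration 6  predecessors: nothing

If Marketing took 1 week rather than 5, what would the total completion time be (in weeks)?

14

Baseline: Hiring→Inspection = 6+8 = 14 → 14 weeks.
Marketing has 3 weeks of float (longest path through it is 11).
The critical path is still Hiring→Inspection; finish is now 14 weeks.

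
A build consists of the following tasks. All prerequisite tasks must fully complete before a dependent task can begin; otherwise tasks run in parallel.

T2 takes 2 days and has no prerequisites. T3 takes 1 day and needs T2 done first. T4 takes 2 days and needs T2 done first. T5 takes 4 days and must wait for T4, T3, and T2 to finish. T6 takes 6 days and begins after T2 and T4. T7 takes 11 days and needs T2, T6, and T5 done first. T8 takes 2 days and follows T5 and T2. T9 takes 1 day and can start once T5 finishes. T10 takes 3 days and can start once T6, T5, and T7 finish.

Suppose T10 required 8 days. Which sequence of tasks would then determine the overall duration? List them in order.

As given, the longest chain is T2→T4→T6→T7→T10 = 2+2+6+11+3 = 24, so the finish is 24 days.
T10 lies on that path, so at 8 days the path becomes 29 days.
The critical path is still T2→T4→T6→T7→T10; finish is now 29 days.

T2, T4, T6, T7, T10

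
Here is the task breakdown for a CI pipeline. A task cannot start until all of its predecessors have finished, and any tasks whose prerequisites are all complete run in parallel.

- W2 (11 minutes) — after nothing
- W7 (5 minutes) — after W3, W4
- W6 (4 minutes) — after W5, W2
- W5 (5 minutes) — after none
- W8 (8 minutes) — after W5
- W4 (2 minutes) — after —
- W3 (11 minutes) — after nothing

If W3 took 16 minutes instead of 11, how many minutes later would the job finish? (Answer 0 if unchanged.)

5

Actual critical path: W3→W7 = 11+5 = 16 ⇒ 16 minutes.
W3 is on the critical path; changing it to 16 makes that path 21 minutes.
That remains the longest chain; total 21 minutes.
Change in finish: 21 − 16 = +5 minutes.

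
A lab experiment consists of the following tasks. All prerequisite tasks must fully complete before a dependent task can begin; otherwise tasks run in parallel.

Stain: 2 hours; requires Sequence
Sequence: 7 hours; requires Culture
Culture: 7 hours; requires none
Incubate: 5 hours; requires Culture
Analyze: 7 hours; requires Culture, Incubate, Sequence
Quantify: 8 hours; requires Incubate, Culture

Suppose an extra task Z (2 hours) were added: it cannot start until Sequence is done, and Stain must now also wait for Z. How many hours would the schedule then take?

21

Originally the schedule takes 21 hours.
With Z inserted, Stain now waits for max(Sequence, Z).
New critical path: Culture→Sequence→Analyze = 7+7+7 = 21 ⇒ 21 hours.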